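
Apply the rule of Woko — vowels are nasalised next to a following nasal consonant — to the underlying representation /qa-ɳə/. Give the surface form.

[qãɳə]

/a/ sits next to the nasal /ɳ/ and is therefore nasalised to [ã].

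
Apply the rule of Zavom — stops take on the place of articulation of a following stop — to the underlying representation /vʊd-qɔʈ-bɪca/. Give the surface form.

[vʊɢqɔpbɪca]

/d/ is a voiced alveolar stop. The following trigger /q/ is uvular, so /d/ must become uvular as well.
Changing only its place to uvular gives [ɢ] — the voiced uvular stop.
At the second juncture, /ʈ/ likewise becomes [p] adjacent to /b/.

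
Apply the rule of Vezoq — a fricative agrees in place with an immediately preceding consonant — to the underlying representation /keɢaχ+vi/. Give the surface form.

[keɢaχʁi]

/v/ is a voiced labiodental fricative. The preceding trigger /χ/ is uvular, so /v/ must become uvular as well.
A voiced uvular fricative is [ʁ], so the surface segment is [ʁ].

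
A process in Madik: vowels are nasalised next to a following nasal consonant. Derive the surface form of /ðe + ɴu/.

The vowel /e/ is adjacent to the following nasal /ɴ/, so it acquires [+nasal] and surfaces as [ẽ].

[ðẽɴu]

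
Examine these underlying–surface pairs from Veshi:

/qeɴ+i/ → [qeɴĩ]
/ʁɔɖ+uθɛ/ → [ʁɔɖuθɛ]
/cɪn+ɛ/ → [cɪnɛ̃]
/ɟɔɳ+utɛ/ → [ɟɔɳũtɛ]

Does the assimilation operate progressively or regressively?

progressive

The vowel /i/ surfaces as nasalised [ĩ] next to the preceding nasal /ɴ/ — it has acquired the [+nasal] feature of its neighbour.
Likewise in the remaining data: /ɛ/ → [ɛ̃] after /n/; /u/ → [ũ] after /ɳ/ — each time a vowel is nasalised next to a preceding nasal.
No change occurs in [ʁɔɖuθɛ] because the vowel at the boundary is adjacent to an oral consonant, not a nasal (/u/ next to /ɖ/).
Because the conditioning nasal is to the left of the vowel that changes, the process is progressive (perseverative).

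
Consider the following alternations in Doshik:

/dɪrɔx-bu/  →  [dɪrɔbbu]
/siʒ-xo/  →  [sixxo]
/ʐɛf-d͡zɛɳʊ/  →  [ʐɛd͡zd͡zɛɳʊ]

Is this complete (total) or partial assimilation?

Comparing underlying and surface forms, /x/ → [b] is the alternation; the neighbouring /b/ is constant.
The output [b] is identical to the trigger /b/ — every feature (place, manner, voicing) has been copied — so this is total assimilation.
The remaining alternations confirm this: /ʒ/ → [x] before /x/; /f/ → [d͡z] before /d͡z/ — in each case the output is a copy of the following consonant.

total assimilation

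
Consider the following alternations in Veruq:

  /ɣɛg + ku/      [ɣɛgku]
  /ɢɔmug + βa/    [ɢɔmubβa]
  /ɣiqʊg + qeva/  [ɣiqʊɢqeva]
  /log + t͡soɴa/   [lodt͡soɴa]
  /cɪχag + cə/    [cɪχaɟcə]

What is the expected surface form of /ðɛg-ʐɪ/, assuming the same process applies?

[ðɛɖʐɪ]

The data show regressive place assimilation: /g/ → [b] before /β/; /g/ → [ɢ] before /q/; /g/ → [d] before /t͡s/; /g/ → [ɟ] before /c/. In each pair only place changes, matching the following consonant, while manner and voice stay constant.
No alternation appears in [ɣɛgku]: there the adjacent consonants already agree in place (/g/ and /k/ are both velar), so this form is consistent with the same rule.
The rule targets /g/ (voiced velar stop), which sits before the trigger /ʐ/ (retroflex).
Changing only its place to retroflex gives [ɖ] — the voiced retroflex stop.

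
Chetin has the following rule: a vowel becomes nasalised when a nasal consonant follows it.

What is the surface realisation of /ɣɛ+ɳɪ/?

/ɛ/ sits next to the nasal /ɳ/ and is therefore nasalised to [ɛ̃].

[ɣɛ̃ɳɪ]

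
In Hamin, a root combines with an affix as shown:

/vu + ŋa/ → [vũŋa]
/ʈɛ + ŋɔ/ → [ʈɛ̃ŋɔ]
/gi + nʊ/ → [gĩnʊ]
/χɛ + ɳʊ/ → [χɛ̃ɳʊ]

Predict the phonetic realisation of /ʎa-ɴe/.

[ʎãɴe]

The data show regressive nasality assimilation (vowel nasalisation): /u/ → [ũ] before /ŋ/; /ɛ/ → [ɛ̃] before /ŋ/; /i/ → [ĩ] before /n/; /ɛ/ → [ɛ̃] before /ɳ/ — a vowel is nasalised by an immediately following nasal consonant.
The vowel /a/ is adjacent to the following nasal /ɴ/, so it acquires [+nasal] and surfaces as [ã].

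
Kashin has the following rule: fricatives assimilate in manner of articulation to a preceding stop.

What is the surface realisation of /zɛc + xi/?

/x/ is a voiceless velar fricative. The preceding trigger /c/ is a stop, so /x/ must become a stop as well.
A voiceless velar stop is [k], so the surface segment is [k].

[zɛcki]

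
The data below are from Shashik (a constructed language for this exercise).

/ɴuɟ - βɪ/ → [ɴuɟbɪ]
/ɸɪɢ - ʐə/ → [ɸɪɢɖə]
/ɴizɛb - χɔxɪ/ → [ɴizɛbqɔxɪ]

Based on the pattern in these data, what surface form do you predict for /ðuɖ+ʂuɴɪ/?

[ðuɖʈuɴɪ]

The data show progressive manner assimilation: /β/ → [b] after /ɟ/; /ʐ/ → [ɖ] after /ɢ/; /χ/ → [q] after /b/. In each pair only manner changes, matching the preceding consonant, while place and voice stay constant.
/ʂ/ is a voiceless retroflex fricative. The preceding trigger /ɖ/ is a stop, so /ʂ/ must become a stop as well.
A voiceless retroflex stop is [ʈ], so the surface segment is [ʈ].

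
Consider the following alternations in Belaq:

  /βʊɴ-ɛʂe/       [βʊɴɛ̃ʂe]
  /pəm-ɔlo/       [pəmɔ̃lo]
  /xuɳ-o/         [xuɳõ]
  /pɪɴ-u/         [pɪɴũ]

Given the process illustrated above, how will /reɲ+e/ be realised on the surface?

[reɲẽ]

The data show progressive nasality assimilation (vowel nasalisation): /ɛ/ → [ɛ̃] after /ɴ/; /ɔ/ → [ɔ̃] after /m/; /o/ → [õ] after /ɳ/; /u/ → [ũ] after /ɴ/ — a vowel is nasalised by an immediately preceding nasal consonant.
The vowel /e/ is adjacent to the preceding nasal /ɲ/, so it acquires [+nasal] and surfaces as [ẽ].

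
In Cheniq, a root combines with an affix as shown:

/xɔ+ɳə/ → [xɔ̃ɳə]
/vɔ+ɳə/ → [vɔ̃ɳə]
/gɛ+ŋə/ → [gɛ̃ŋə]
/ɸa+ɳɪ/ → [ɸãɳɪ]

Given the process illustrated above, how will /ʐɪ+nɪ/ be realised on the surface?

[ʐɪ̃nɪ]

The data show regressive nasality assimilation (vowel nasalisation): /ɔ/ → [ɔ̃] before /ɳ/; /ɛ/ → [ɛ̃] before /ŋ/; /a/ → [ã] before /ɳ/ — a vowel is nasalised by an immediately following nasal consonant.
The vowel /ɪ/ is adjacent to the following nasal /n/, so it acquires [+nasal] and surfaces as [ɪ̃].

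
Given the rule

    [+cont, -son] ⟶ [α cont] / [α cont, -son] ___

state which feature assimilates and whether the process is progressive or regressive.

The rule copies [cont] (continuancy) from the environment onto the target fricatives; since [±cont] encodes the stop/fricative manner contrast, the assimilating dimension is manner.
The conditioning segment sits to the left of the focus bar, meaning the trigger precedes the segment that changes — progressive assimilation.

progressive manner assimilation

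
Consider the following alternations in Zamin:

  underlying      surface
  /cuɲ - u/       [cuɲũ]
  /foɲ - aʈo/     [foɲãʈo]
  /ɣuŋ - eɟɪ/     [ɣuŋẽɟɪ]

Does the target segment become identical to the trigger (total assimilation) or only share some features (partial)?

partial assimilation

The vowel /u/ surfaces as nasalised [ũ] next to the preceding nasal /ɲ/ — it has acquired the [+nasal] feature of its neighbour.
The other forms show the same pattern: /a/ → [ã] after /ɲ/; /e/ → [ẽ] after /ŋ/ — each time a vowel is nasalised next to a preceding nasal.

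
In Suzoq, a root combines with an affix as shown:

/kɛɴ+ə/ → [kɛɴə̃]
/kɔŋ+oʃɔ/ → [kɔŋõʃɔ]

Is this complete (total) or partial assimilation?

The vowel /ə/ surfaces as nasalised [ə̃] next to the preceding nasal /ɴ/ — it has acquired the [+nasal] feature of its neighbour.
The other form shows the same pattern: /o/ → [õ] after /ŋ/ — each time a vowel is nasalised next to a preceding nasal.

partial assimilation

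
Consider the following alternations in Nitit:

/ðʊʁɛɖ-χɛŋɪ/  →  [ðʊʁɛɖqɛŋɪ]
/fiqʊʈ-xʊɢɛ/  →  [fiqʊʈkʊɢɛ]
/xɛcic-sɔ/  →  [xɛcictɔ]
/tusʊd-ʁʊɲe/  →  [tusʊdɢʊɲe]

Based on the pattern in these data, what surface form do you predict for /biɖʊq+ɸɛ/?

The data show progressive manner assimilation: /χ/ → [q] after /ɖ/; /x/ → [k] after /ʈ/; /s/ → [t] after /c/; /ʁ/ → [ɢ] after /d/. In each pair only manner changes, matching the preceding consonant, while place and voice stay constant.
The rule targets /ɸ/ (voiceless bilabial fricative), which sits after the trigger /q/ (stop).
Changing only its manner to stop gives [p] — the voiceless bilabial stop.

[biɖʊqpɛ]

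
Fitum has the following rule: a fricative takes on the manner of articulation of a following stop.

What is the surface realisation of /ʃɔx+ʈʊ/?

The rule targets /x/ (voiceless velar fricative), which sits before the trigger /ʈ/ (stop).
The voiceless velar stop is [k], so /x/ → [k].

[ʃɔkʈʊ]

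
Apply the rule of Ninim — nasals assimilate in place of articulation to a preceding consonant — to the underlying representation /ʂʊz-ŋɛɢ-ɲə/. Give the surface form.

/ŋ/ is a voiced velar nasal. The preceding trigger /z/ is alveolar, so /ŋ/ must become alveolar as well.
A voiced alveolar nasal is [n], so the surface segment is [n].
The same rule applies at the second boundary: /ɲ/ → [ɴ] next to /ɢ/.

[ʂʊznɛɢɴə]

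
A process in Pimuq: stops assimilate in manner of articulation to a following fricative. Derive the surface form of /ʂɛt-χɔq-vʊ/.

The rule targets /t/ (voiceless alveolar stop), which sits before the trigger /χ/ (fricative).
A voiceless alveolar fricative is [s], so the surface segment is [s].
The same rule applies at the second boundary: /q/ → [χ] next to /v/.

[ʂɛsχɔχvʊ]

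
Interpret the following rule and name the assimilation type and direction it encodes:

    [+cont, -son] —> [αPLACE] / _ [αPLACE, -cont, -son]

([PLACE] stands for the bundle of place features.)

regressive place assimilation

The rule copies the place features (abbreviated [PLACE]) from the environment onto the target, so the assimilating feature is place.
The conditioning segment sits to the right of the focus bar, meaning the trigger follows the segment that changes — regressive assimilation.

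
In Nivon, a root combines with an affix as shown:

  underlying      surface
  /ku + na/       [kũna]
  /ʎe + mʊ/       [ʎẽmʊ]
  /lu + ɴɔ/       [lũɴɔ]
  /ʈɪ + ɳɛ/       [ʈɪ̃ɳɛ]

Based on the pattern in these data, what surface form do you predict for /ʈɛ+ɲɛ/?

[ʈɛ̃ɲɛ]

The data show regressive nasality assimilation (vowel nasalisation): /u/ → [ũ] before /n/; /e/ → [ẽ] before /m/; /u/ → [ũ] before /ɴ/; /ɪ/ → [ɪ̃] before /ɳ/ — a vowel is nasalised by an immediately following nasal consonant.
The vowel /ɛ/ is adjacent to the following nasal /ɲ/, so it acquires [+nasal] and surfaces as [ɛ̃].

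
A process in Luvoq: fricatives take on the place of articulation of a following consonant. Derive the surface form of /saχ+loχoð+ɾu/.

The rule targets /χ/ (voiceless uvular fricative), which sits before the trigger /l/ (alveolar).
Changing only its place to alveolar gives [s] — the voiceless alveolar fricative.
At the second juncture, /ð/ likewise becomes [z] adjacent to /ɾ/.

[sasloχozɾu]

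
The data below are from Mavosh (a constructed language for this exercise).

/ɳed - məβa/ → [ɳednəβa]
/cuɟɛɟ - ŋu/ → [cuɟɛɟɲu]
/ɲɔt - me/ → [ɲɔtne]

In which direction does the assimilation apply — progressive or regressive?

Underlying /m/ is realised as [n] next to /d/; /d/ itself does not change.
The change bilabial → alveolar matches the place of the preceding /d/, identifying this as place assimilation.
The other alternating forms pattern the same way: /ŋ/ → [ɲ] after /ɟ/ (velar → palatal, matching palatal); /m/ → [n] after /t/ (bilabial → alveolar, matching alveolar) — only place changes, and always toward the preceding segment.
Since the segment that changes follows the conditioning segment, the assimilation is progressive.

progressive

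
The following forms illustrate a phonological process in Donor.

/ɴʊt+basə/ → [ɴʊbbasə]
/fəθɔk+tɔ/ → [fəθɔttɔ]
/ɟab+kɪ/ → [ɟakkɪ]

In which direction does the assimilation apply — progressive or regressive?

regressive

Underlying /t/ is realised as [b] next to /b/; /b/ itself does not change.
The output [b] is identical to the trigger /b/ — every feature (place, manner, voicing) has been copied — so this is total assimilation.
The other forms behave the same way: /k/ → [t] before /t/; /b/ → [k] before /k/ — in each case the output is a copy of the following consonant.
The trigger is the following segment, so the direction is regressive (anticipatory).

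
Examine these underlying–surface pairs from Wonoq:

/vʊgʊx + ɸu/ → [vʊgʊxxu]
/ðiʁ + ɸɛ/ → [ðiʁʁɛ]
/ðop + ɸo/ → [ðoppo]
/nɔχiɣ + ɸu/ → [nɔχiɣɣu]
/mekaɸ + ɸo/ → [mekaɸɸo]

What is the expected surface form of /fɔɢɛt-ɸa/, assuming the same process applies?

[fɔɢɛtta]

The data show progressive total assimilation (/ɸ/ → [x] after /x/; /ɸ/ → [ʁ] after /ʁ/; /ɸ/ → [p] after /p/; /ɸ/ → [ɣ] after /ɣ/): in every case the target segment becomes identical to its preceding neighbour, copying more than a single feature.
In [mekaɸɸo] the two consonants at the boundary are already identical (/ɸ/ + /ɸ/), so the rule applies vacuously and nothing changes.
/ɸ/ is the segment targeted by the rule; it sits immediately after /t/, so it assimilates completely and surfaces as [t].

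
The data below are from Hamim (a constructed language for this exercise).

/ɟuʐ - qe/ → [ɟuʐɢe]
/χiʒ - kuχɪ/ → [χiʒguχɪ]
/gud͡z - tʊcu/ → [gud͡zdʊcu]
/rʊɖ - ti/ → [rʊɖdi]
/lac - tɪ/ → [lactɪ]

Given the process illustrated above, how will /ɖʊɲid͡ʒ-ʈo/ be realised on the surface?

[ɖʊɲid͡ʒɖo]

The data show progressive voicing assimilation: /q/ → [ɢ] after /ʐ/; /k/ → [g] after /ʒ/; /t/ → [d] after /d͡z/; /t/ → [d] after /ɖ/. In each pair only voicing changes, matching the preceding consonant, while place and manner stay constant.
Nothing changes in [lactɪ]: there the adjacent consonants already agree in voicing (/t/ and /c/ are both voiceless), so this form is consistent with the same rule.
/ʈ/ is a voiceless retroflex stop. The preceding trigger /d͡ʒ/ is voiced, so /ʈ/ must become voiced as well.
A voiced retroflex stop is [ɖ], so the surface segment is [ɖ].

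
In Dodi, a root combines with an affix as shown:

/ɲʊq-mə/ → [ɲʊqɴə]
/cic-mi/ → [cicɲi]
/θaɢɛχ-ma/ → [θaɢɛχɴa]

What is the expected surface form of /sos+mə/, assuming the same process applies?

The data show progressive place assimilation: /m/ → [ɴ] after /q/; /m/ → [ɲ] after /c/; /m/ → [ɴ] after /χ/. In each pair only place changes, matching the preceding consonant, while manner and voice stay constant.
/m/ is a voiced bilabial nasal. The preceding trigger /s/ is alveolar, so /m/ must become alveolar as well.
The voiced alveolar nasal is [n], so /m/ → [n].

[sosnə]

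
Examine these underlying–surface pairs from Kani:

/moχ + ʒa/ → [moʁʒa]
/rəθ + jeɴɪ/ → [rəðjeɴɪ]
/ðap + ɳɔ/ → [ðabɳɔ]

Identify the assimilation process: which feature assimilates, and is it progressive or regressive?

regressive voicing assimilation

Underlying /χ/ is realised as [ʁ] next to /ʒ/; /ʒ/ itself does not change.
The change voiceless → voiced matches the voicing of the following /ʒ/, identifying this as voicing assimilation.
Place and manner are unchanged, so the assimilation is partial, not total.
Checking the remaining alternations: /θ/ → [ð] before /j/ (voiceless → voiced, matching voiced); /p/ → [b] before /ɳ/ (voiceless → voiced, matching voiced) — only voicing changes, and always toward the following segment.
Since the segment that changes precedes the conditioning segment, the assimilation is regressive.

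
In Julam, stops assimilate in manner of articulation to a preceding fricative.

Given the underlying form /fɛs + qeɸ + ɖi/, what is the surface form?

The rule targets /q/ (voiceless uvular stop), which sits after the trigger /s/ (fricative).
A voiceless uvular fricative is [χ], so the surface segment is [χ].
The same rule applies at the second boundary: /ɖ/ → [ʐ] next to /ɸ/.

[fɛsχeɸʐi]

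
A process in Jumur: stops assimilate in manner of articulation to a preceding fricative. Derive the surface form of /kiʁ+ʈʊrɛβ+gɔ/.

[kiʁʂʊrɛβɣɔ]

/ʈ/ is a voiceless retroflex stop. The preceding trigger /ʁ/ is a fricative, so /ʈ/ must become a fricative as well.
Changing only its manner to fricative gives [ʂ] — the voiceless retroflex fricative.
The same rule applies at the second boundary: /g/ → [ɣ] next to /β/.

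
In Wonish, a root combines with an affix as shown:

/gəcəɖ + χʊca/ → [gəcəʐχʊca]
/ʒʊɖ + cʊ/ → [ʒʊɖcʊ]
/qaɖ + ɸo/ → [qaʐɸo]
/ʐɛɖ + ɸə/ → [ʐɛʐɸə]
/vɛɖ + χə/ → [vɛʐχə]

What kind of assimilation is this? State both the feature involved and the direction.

regressive manner assimilation

Comparing underlying and surface forms, /ɖ/ → [ʐ] is the alternation; the neighbouring /χ/ is constant.
The change stop → fricative matches the manner of the following /χ/, identifying this as manner assimilation.
Place and voice are unchanged, so the assimilation is partial, not total.
Checking the remaining alternation: /ɖ/ → [ʐ] before /ɸ/ (stop → fricative, matching a fricative) — only manner changes, and always toward the following segment.
Nothing changes in [ʒʊɖcʊ]: there the adjacent consonants already agree in manner (/ɖ/ and /c/ are both stops), so this form is consistent with the same rule.
Since the segment that changes precedes the conditioning segment, the assimilation is regressive.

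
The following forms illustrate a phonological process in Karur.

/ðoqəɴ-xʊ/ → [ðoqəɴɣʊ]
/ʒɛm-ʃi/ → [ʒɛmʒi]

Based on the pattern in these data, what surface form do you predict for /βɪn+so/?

The data show progressive voicing assimilation: /x/ → [ɣ] after /ɴ/; /ʃ/ → [ʒ] after /m/. In each pair only voicing changes, matching the preceding consonant, while place and manner stay constant.
/s/ is a voiceless alveolar fricative. The preceding trigger /n/ is voiced, so /s/ must become voiced as well.
Changing only its voicing to voiced gives [z] — the voiced alveolar fricative.

[βɪnzo]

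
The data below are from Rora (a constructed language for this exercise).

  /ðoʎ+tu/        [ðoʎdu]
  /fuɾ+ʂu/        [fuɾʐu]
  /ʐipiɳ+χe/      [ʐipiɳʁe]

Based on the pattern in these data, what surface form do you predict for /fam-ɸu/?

[famβu]

The data show progressive voicing assimilation: /t/ → [d] after /ʎ/; /ʂ/ → [ʐ] after /ɾ/; /χ/ → [ʁ] after /ɳ/. In each pair only voicing changes, matching the preceding consonant, while place and manner stay constant.
The rule targets /ɸ/ (voiceless bilabial fricative), which sits after the trigger /m/ (voiced).
A voiced bilabial fricative is [β], so the surface segment is [β].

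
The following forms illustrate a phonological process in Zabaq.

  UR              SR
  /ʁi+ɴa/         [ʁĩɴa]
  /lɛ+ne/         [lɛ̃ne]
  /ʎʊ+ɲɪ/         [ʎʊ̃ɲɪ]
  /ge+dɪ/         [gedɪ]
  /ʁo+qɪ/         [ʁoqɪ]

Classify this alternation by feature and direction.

regressive nasality assimilation (vowel nasalisation)

The vowel /i/ surfaces as nasalised [ĩ] next to the following nasal /ɴ/ — it has acquired the [+nasal] feature of its neighbour.
Likewise in the remaining data: /ɛ/ → [ɛ̃] before /n/; /ʊ/ → [ʊ̃] before /ɲ/ — each time a vowel is nasalised next to a following nasal.
No change occurs in [gedɪ], [ʁoqɪ] because the vowel at the boundary is adjacent to an oral consonant, not a nasal (/e/ next to /d/; /o/ next to /q/).
Because the conditioning nasal is to the right of the vowel that changes, the process is regressive (anticipatory).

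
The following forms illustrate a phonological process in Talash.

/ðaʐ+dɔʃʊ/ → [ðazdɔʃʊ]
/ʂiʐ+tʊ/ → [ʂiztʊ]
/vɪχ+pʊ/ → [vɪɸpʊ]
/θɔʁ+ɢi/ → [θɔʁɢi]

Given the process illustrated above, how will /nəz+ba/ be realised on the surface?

The data show regressive place assimilation: /ʐ/ → [z] before /d/; /ʐ/ → [z] before /t/; /χ/ → [ɸ] before /p/. In each pair only place changes, matching the following consonant, while manner and voice stay constant.
No alternation appears in [θɔʁɢi]: there the adjacent consonants already agree in place (/ʁ/ and /ɢ/ are both uvular), so this form is consistent with the same rule.
The rule targets /z/ (voiced alveolar fricative), which sits before the trigger /b/ (bilabial).
A voiced bilabial fricative is [β], so the surface segment is [β].

[nəβba]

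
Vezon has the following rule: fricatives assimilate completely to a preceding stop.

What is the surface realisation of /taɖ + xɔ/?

[taɖɖɔ]

/x/ is the segment targeted by the rule; it sits immediately after /ɖ/, so it assimilates completely and surfaces as [ɖ].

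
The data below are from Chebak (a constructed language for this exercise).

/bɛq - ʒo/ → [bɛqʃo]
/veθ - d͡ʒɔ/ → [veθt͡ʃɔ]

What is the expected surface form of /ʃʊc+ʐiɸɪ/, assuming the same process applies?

The data show progressive voicing assimilation: /ʒ/ → [ʃ] after /q/; /d͡ʒ/ → [t͡ʃ] after /θ/. In each pair only voicing changes, matching the preceding consonant, while place and manner stay constant.
/ʐ/ is a voiced retroflex fricative. The preceding trigger /c/ is voiceless, so /ʐ/ must become voiceless as well.
The voiceless retroflex fricative is [ʂ], so /ʐ/ → [ʂ].

[ʃʊcʂiɸɪ]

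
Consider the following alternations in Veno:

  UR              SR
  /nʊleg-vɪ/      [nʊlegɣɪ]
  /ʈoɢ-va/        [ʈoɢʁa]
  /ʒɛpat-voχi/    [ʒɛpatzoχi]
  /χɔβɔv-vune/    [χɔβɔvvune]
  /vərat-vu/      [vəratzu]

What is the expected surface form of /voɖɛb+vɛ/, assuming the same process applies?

The data show progressive place assimilation: /v/ → [ɣ] after /g/; /v/ → [ʁ] after /ɢ/; /v/ → [z] after /t/. In each pair only place changes, matching the preceding consonant, while manner and voice stay constant.
Nothing changes in [χɔβɔvvune]: there the adjacent consonants already agree in place (/v/ and /v/ are both labiodental), so this form is consistent with the same rule.
/v/ is a voiced labiodental fricative. The preceding trigger /b/ is bilabial, so /v/ must become bilabial as well.
Changing only its place to bilabial gives [β] — the voiced bilabial fricative.

[voɖɛbβɛ]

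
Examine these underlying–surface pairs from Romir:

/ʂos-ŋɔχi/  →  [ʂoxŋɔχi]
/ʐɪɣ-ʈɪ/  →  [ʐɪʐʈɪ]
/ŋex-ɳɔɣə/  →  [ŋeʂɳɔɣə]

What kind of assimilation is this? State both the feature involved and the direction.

regressive place assimilation

Underlying /s/ is realised as [x] next to /ŋ/; /ŋ/ itself does not change.
/s/ is alveolar while /ŋ/ is velar; the output [x] is velar, matching the trigger — so the feature that spreads is place.
Manner and voice are unchanged, so the assimilation is partial, not total.
The other alternating forms pattern the same way: /ɣ/ → [ʐ] before /ʈ/ (velar → retroflex, matching retroflex); /x/ → [ʂ] before /ɳ/ (velar → retroflex, matching retroflex) — only place changes, and always toward the following segment.
The trigger is the following segment, so the direction is regressive (anticipatory).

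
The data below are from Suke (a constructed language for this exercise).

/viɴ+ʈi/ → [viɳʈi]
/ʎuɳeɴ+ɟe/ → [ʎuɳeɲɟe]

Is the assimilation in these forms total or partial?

Comparing underlying and surface forms, /ɴ/ → [ɳ] is the alternation; the neighbouring /ʈ/ is constant.
The change uvular → retroflex matches the place of the following /ʈ/, identifying this as place assimilation.
Manner and voice are unchanged, so the assimilation is partial, not total.
Checking the remaining alternation: /ɴ/ → [ɲ] before /ɟ/ (uvular → palatal, matching palatal) — only place changes, and always toward the following segment.

partial assimilation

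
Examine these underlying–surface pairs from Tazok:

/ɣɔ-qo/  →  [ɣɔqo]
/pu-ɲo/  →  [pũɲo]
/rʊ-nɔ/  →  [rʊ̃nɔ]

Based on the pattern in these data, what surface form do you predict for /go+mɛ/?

The data show regressive nasality assimilation (vowel nasalisation): /u/ → [ũ] before /ɲ/; /ʊ/ → [ʊ̃] before /n/ — a vowel is nasalised by an immediately following nasal consonant.
No change occurs in [ɣɔqo] because the vowel at the boundary is adjacent to an oral consonant, not a nasal (/ɔ/ next to /q/).
The vowel /o/ is adjacent to the following nasal /m/, so it acquires [+nasal] and surfaces as [õ].

[gõmɛ]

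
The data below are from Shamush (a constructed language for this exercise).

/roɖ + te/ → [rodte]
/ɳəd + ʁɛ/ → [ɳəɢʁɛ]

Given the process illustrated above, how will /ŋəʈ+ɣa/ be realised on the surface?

The data show regressive place assimilation: /ɖ/ → [d] before /t/; /d/ → [ɢ] before /ʁ/. In each pair only place changes, matching the following consonant, while manner and voice stay constant.
The rule targets /ʈ/ (voiceless retroflex stop), which sits before the trigger /ɣ/ (velar).
The voiceless velar stop is [k], so /ʈ/ → [k].

[ŋəkɣa]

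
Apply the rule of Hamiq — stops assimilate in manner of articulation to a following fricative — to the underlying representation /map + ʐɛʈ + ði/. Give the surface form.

/p/ is a voiceless bilabial stop. The following trigger /ʐ/ is a fricative, so /p/ must become a fricative as well.
The voiceless bilabial fricative is [ɸ], so /p/ → [ɸ].
At the second juncture, /ʈ/ likewise becomes [ʂ] adjacent to /ð/.

[maɸʐɛʂði]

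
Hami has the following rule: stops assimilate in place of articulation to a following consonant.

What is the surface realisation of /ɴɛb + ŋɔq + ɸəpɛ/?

[ɴɛgŋɔpɸəpɛ]

/b/ is a voiced bilabial stop. The following trigger /ŋ/ is velar, so /b/ must become velar as well.
Changing only its place to velar gives [g] — the voiced velar stop.
At the second juncture, /q/ likewise becomes [p] adjacent to /ɸ/.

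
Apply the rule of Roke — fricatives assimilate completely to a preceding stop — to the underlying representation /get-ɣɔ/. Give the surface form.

/ɣ/ is the segment targeted by the rule; it sits immediately after /t/, so it assimilates completely and surfaces as [t].

[gettɔ]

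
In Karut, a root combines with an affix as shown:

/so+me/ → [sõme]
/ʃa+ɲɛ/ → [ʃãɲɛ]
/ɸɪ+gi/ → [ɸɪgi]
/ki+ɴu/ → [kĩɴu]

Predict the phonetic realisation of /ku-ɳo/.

[kũɳo]

The data show regressive nasality assimilation (vowel nasalisation): /o/ → [õ] before /m/; /a/ → [ã] before /ɲ/; /i/ → [ĩ] before /ɴ/ — a vowel is nasalised by an immediately following nasal consonant.
No change occurs in [ɸɪgi] because the vowel at the boundary is adjacent to an oral consonant, not a nasal (/ɪ/ next to /g/).
/u/ sits next to the nasal /ɳ/ and is therefore nasalised to [ũ].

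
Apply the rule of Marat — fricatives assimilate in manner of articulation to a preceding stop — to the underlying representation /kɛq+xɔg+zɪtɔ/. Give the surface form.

/x/ is a voiceless velar fricative. The preceding trigger /q/ is a stop, so /x/ must become a stop as well.
A voiceless velar stop is [k], so the surface segment is [k].
The same rule applies at the second boundary: /z/ → [d] next to /g/.

[kɛqkɔgdɪtɔ]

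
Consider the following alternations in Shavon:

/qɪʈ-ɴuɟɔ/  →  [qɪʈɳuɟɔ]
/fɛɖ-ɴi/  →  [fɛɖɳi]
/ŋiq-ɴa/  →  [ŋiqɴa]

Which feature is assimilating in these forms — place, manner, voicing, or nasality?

Underlying /ɴ/ is realised as [ɳ] next to /ʈ/; /ʈ/ itself does not change.
/ɴ/ is uvular while /ʈ/ is retroflex; the output [ɳ] is retroflex, matching the trigger — so the feature that spreads is place.
Checking the remaining alternation: /ɴ/ → [ɳ] after /ɖ/ (uvular → retroflex, matching retroflex) — only place changes, and always toward the preceding segment.
Nothing changes in [ŋiqɴa]: there the adjacent consonants already agree in place (/ɴ/ and /q/ are both uvular), so this form is consistent with the same rule.

place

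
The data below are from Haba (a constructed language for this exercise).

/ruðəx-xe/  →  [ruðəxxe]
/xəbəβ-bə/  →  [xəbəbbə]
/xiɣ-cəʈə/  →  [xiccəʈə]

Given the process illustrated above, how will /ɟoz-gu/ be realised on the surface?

[ɟoggu]

The data show regressive total assimilation (/β/ → [b] before /b/; /ɣ/ → [c] before /c/): in every case the target segment becomes identical to its following neighbour, copying more than a single feature.
In [ruðəxxe] the two consonants at the boundary are already identical (/x/ + /x/), so the rule applies vacuously and nothing changes.
/z/ is the segment targeted by the rule; it sits immediately before /g/, so it assimilates completely and surfaces as [g].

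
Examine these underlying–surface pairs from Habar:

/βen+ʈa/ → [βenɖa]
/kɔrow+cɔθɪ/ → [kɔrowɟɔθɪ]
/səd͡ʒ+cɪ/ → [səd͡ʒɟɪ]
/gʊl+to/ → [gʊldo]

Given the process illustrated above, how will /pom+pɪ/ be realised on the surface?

The data show progressive voicing assimilation: /ʈ/ → [ɖ] after /n/; /c/ → [ɟ] after /w/; /c/ → [ɟ] after /d͡ʒ/; /t/ → [d] after /l/. In each pair only voicing changes, matching the preceding consonant, while place and manner stay constant.
The rule targets /p/ (voiceless bilabial stop), which sits after the trigger /m/ (voiced).
Changing only its voicing to voiced gives [b] — the voiced bilabial stop.

[pombɪ]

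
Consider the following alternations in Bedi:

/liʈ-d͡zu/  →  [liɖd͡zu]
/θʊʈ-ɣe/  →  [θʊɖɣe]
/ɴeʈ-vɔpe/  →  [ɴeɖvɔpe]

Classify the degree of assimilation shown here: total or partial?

partial assimilation

The segment that alternates is /ʈ/, which surfaces as [ɖ] when adjacent to /d͡z/.
The change voiceless → voiced matches the voicing of the following /d͡z/, identifying this as voicing assimilation.
Place and manner are unchanged, so the assimilation is partial, not total.
The same holds elsewhere in the data: /ʈ/ → [ɖ] before /ɣ/ (voiceless → voiced, matching voiced); /ʈ/ → [ɖ] before /v/ (voiceless → voiced, matching voiced) — only voicing changes, and always toward the following segment.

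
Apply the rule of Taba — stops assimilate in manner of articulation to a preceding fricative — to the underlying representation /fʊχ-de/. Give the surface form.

[fʊχze]

/d/ is a voiced alveolar stop. The preceding trigger /χ/ is a fricative, so /d/ must become a fricative as well.
The voiced alveolar fricative is [z], so /d/ → [z].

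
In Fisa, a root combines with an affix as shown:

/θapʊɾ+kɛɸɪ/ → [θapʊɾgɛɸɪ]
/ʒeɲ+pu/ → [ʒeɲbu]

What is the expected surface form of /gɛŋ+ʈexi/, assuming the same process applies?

[gɛŋɖexi]

The data show progressive voicing assimilation: /k/ → [g] after /ɾ/; /p/ → [b] after /ɲ/. In each pair only voicing changes, matching the preceding consonant, while place and manner stay constant.
/ʈ/ is a voiceless retroflex stop. The preceding trigger /ŋ/ is voiced, so /ʈ/ must become voiced as well.
Changing only its voicing to voiced gives [ɖ] — the voiced retroflex stop.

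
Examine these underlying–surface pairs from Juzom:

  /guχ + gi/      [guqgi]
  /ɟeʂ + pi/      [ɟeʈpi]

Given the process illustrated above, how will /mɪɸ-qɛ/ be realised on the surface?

[mɪpqɛ]

The data show regressive manner assimilation: /χ/ → [q] before /g/; /ʂ/ → [ʈ] before /p/. In each pair only manner changes, matching the following consonant, while place and voice stay constant.
/ɸ/ is a voiceless bilabial fricative. The following trigger /q/ is a stop, so /ɸ/ must become a stop as well.
The voiceless bilabial stop is [p], so /ɸ/ → [p].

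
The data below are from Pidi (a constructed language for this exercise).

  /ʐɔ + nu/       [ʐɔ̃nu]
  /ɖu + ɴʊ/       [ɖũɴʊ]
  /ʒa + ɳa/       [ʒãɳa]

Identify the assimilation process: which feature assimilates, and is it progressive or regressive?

regressive nasality assimilation (vowel nasalisation)

The vowel /ɔ/ surfaces as nasalised [ɔ̃] next to the following nasal /n/ — it has acquired the [+nasal] feature of its neighbour.
Likewise in the remaining data: /u/ → [ũ] before /ɴ/; /a/ → [ã] before /ɳ/ — each time a vowel is nasalised next to a following nasal.
Because the conditioning nasal is to the right of the vowel that changes, the process is regressive (anticipatory).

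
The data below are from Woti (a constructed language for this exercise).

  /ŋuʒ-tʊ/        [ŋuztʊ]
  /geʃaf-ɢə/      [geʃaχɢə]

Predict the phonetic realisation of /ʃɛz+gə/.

The data show regressive place assimilation: /ʒ/ → [z] before /t/; /f/ → [χ] before /ɢ/. In each pair only place changes, matching the following consonant, while manner and voice stay constant.
The rule targets /z/ (voiced alveolar fricative), which sits before the trigger /g/ (velar).
Changing only its place to velar gives [ɣ] — the voiced velar fricative.

[ʃɛɣgə]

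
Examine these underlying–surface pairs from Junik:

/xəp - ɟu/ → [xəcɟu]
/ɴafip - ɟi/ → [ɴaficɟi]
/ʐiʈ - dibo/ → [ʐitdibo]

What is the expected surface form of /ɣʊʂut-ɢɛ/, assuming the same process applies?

[ɣʊʂuqɢɛ]

The data show regressive place assimilation: /p/ → [c] before /ɟ/; /ʈ/ → [t] before /d/. In each pair only place changes, matching the following consonant, while manner and voice stay constant.
/t/ is a voiceless alveolar stop. The following trigger /ɢ/ is uvular, so /t/ must become uvular as well.
A voiceless uvular stop is [q], so the surface segment is [q].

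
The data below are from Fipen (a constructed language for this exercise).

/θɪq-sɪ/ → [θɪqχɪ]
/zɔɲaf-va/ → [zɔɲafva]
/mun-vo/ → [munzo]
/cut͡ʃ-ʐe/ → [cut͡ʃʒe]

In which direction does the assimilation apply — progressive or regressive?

Underlying /s/ is realised as [χ] next to /q/; /q/ itself does not change.
/s/ is alveolar while /q/ is uvular; the output [χ] is uvular, matching the trigger — so the feature that spreads is place.
The other alternating forms pattern the same way: /v/ → [z] after /n/ (labiodental → alveolar, matching alveolar); /ʐ/ → [ʒ] after /t͡ʃ/ (retroflex → postalveolar, matching postalveolar) — only place changes, and always toward the preceding segment.
Nothing changes in [zɔɲafva]: there the adjacent consonants already agree in place (/v/ and /f/ are both labiodental), so this form is consistent with the same rule.
The trigger is the preceding segment, so the direction is progressive (perseverative).

progressive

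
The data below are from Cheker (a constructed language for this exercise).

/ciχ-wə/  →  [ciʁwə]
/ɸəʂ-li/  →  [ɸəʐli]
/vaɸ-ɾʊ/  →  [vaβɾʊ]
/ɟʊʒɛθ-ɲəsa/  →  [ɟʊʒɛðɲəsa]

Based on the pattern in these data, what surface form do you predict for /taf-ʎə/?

The data show regressive voicing assimilation: /χ/ → [ʁ] before /w/; /ʂ/ → [ʐ] before /l/; /ɸ/ → [β] before /ɾ/; /θ/ → [ð] before /ɲ/. In each pair only voicing changes, matching the following consonant, while place and manner stay constant.
/f/ is a voiceless labiodental fricative. The following trigger /ʎ/ is voiced, so /f/ must become voiced as well.
The voiced labiodental fricative is [v], so /f/ → [v].

[tavʎə]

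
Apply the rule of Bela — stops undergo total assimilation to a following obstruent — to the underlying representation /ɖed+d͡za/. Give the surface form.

[ɖed͡zd͡za]

/d/ is the segment targeted by the rule; it sits immediately before /d͡z/, so it assimilates completely and surfaces as [d͡z].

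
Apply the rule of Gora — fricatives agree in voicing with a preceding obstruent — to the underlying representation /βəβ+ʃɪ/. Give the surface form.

[βəβʒɪ]

/ʃ/ is a voiceless postalveolar fricative. The preceding trigger /β/ is voiced, so /ʃ/ must become voiced as well.
The voiced postalveolar fricative is [ʒ], so /ʃ/ → [ʒ].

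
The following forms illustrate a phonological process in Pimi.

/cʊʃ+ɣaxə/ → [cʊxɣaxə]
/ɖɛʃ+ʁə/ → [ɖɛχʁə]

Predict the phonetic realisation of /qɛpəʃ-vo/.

[qɛpəfvo]

The data show regressive place assimilation: /ʃ/ → [x] before /ɣ/; /ʃ/ → [χ] before /ʁ/. In each pair only place changes, matching the following consonant, while manner and voice stay constant.
The rule targets /ʃ/ (voiceless postalveolar fricative), which sits before the trigger /v/ (labiodental).
A voiceless labiodental fricative is [f], so the surface segment is [f].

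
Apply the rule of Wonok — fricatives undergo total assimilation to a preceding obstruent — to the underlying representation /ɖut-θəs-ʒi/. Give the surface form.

[ɖuttəssi]

/θ/ is the segment targeted by the rule; it sits immediately after /t/, so it assimilates completely and surfaces as [t].
The same rule applies at the second boundary: /ʒ/ → [s] next to /s/.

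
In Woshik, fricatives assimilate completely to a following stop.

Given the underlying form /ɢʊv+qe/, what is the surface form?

[ɢʊqqe]

/v/ is the segment targeted by the rule; it sits immediately before /q/, so it assimilates completely and surfaces as [q].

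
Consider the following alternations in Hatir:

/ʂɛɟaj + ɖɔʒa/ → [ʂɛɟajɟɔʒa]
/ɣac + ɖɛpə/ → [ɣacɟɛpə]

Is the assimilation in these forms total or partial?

partial assimilation

The segment that alternates is /ɖ/, which surfaces as [ɟ] when adjacent to /j/.
/ɖ/ is retroflex while /j/ is palatal; the output [ɟ] is palatal, matching the trigger — so the feature that spreads is place.
Manner and voice are unchanged, so the assimilation is partial, not total.
Checking the remaining alternation: /ɖ/ → [ɟ] after /c/ (retroflex → palatal, matching palatal) — only place changes, and always toward the preceding segment.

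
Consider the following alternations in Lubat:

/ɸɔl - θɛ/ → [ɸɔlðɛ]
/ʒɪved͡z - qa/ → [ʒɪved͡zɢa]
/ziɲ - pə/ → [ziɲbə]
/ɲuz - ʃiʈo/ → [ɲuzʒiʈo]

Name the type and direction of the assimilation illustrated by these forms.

progressive voicing assimilation

Comparing underlying and surface forms, /θ/ → [ð] is the alternation; the neighbouring /l/ is constant.
/θ/ is voiceless while /l/ is voiced; the output [ð] is voiced, matching the trigger — so the feature that spreads is voicing.
Place and manner are unchanged, so the assimilation is partial, not total.
The other alternating forms pattern the same way: /q/ → [ɢ] after /d͡z/ (voiceless → voiced, matching voiced); /p/ → [b] after /ɲ/ (voiceless → voiced, matching voiced); /ʃ/ → [ʒ] after /z/ (voiceless → voiced, matching voiced) — only voicing changes, and always toward the preceding segment.
The trigger is the preceding segment, so the direction is progressive (perseverative).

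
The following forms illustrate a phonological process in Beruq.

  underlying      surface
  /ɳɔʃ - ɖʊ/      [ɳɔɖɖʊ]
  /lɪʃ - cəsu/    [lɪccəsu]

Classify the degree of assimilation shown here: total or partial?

Comparing underlying and surface forms, /ʃ/ → [ɖ] is the alternation; the neighbouring /ɖ/ is constant.
The output [ɖ] is identical to the trigger /ɖ/ — every feature (place, manner, voicing) has been copied — so this is total assimilation.
The remaining alternation confirms this: /ʃ/ → [c] before /c/ — in each case the output is a copy of the following consonant.

total assimilation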